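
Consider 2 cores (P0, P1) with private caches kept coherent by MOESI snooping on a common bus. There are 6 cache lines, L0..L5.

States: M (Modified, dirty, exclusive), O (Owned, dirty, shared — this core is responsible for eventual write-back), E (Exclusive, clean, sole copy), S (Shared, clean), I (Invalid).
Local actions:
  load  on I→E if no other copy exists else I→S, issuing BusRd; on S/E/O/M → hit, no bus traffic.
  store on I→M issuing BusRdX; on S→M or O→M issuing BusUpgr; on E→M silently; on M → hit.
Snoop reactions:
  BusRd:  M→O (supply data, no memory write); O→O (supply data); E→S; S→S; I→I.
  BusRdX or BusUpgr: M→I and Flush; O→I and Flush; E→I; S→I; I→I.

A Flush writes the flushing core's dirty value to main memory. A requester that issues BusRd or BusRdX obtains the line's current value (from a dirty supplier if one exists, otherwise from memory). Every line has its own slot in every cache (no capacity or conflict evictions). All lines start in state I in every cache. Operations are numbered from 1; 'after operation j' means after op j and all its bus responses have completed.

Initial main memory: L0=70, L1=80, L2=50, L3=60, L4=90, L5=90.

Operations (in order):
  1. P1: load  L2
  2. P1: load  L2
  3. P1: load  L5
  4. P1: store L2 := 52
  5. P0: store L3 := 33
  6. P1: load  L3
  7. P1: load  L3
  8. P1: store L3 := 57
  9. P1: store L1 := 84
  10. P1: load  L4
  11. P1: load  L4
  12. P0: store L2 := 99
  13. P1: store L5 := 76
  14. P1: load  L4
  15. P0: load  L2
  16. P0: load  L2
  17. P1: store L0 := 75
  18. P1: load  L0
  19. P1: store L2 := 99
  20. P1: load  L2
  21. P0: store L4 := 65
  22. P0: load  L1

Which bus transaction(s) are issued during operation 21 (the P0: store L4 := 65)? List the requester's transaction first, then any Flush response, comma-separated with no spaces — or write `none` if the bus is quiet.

1. P1: load  L2  bus=[BusRd]  L2: P0=I P1=E  mem[L2]=50
2. P1: load  L2  bus=[-]  L2: P0=I P1=E  mem[L2]=50
3. P1: load  L5  bus=[BusRd]  L5: P0=I P1=E  mem[L5]=90
4. P1: store L2 := 52  bus=[-]  L2: P0=I P1=M  mem[L2]=50
5. P0: store L3 := 33  bus=[BusRdX]  L3: P0=M P1=I  mem[L3]=60
6. P1: load  L3  bus=[BusRd]  L3: P0=O P1=S  mem[L3]=60
7. P1: load  L3  bus=[-]  L3: P0=O P1=S  mem[L3]=60
8. P1: store L3 := 57  bus=[BusUpgr,Flush]  L3: P0=I P1=M  mem[L3]=33
9. P1: store L1 := 84  bus=[BusRdX]  L1: P0=I P1=M  mem[L1]=80
10. P1: load  L4  bus=[BusRd]  L4: P0=I P1=E  mem[L4]=90
11. P1: load  L4  bus=[-]  L4: P0=I P1=E  mem[L4]=90
12. P0: store L2 := 99  bus=[BusRdX,Flush]  L2: P0=M P1=I  mem[L2]=52
13. P1: store L5 := 76  bus=[-]  L5: P0=I P1=M  mem[L5]=90
14. P1: load  L4  bus=[-]  L4: P0=I P1=E  mem[L4]=90
15. P0: load  L2  bus=[-]  L2: P0=M P1=I  mem[L2]=52
16. P0: load  L2  bus=[-]  L2: P0=M P1=I  mem[L2]=52
17. P1: store L0 := 75  bus=[BusRdX]  L0: P0=I P1=M  mem[L0]=70
18. P1: load  L0  bus=[-]  L0: P0=I P1=M  mem[L0]=70
19. P1: store L2 := 99  bus=[BusRdX,Flush]  L2: P0=I P1=M  mem[L2]=99
20. P1: load  L2  bus=[-]  L2: P0=I P1=M  mem[L2]=99
21. P0: store L4 := 65  bus=[BusRdX]  L4: P0=M P1=I  mem[L4]=90
22. P0: load  L1  bus=[BusRd]  L1: P0=S P1=O  mem[L1]=80

bus = BusRdX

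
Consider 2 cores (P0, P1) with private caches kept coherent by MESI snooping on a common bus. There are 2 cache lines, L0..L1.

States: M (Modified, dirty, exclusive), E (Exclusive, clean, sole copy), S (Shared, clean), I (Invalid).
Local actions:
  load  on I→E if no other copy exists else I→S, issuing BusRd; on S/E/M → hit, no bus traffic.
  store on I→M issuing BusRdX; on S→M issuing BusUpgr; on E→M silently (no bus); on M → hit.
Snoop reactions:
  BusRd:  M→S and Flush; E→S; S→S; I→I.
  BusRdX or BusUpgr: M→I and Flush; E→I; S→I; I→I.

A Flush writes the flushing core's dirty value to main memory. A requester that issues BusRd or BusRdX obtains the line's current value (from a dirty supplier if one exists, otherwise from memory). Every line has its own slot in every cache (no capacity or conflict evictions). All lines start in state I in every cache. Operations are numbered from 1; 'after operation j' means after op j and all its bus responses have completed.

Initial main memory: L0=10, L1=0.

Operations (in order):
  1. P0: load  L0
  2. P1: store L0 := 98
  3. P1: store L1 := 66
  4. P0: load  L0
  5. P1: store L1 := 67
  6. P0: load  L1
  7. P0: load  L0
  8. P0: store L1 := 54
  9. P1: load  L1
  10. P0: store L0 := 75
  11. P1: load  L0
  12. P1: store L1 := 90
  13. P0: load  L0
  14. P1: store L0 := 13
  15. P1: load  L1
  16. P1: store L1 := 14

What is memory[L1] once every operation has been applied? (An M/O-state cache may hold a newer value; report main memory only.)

memory[L1] = 54

1. P0: load  L0  bus=[BusRd]  L0: P0=E P1=I  mem[L0]=10
2. P1: store L0 := 98  bus=[BusRdX]  L0: P0=I P1=M  mem[L0]=10
3. P1: store L1 := 66  bus=[BusRdX]  L1: P0=I P1=M  mem[L1]=0
4. P0: load  L0  bus=[BusRd,Flush]  L0: P0=S P1=S  mem[L0]=98
5. P1: store L1 := 67  bus=[-]  L1: P0=I P1=M  mem[L1]=0
6. P0: load  L1  bus=[BusRd,Flush]  L1: P0=S P1=S  mem[L1]=67
7. P0: load  L0  bus=[-]  L0: P0=S P1=S  mem[L0]=98
8. P0: store L1 := 54  bus=[BusUpgr]  L1: P0=M P1=I  mem[L1]=67
9. P1: load  L1  bus=[BusRd,Flush]  L1: P0=S P1=S  mem[L1]=54
10. P0: store L0 := 75  bus=[BusUpgr]  L0: P0=M P1=I  mem[L0]=98
11. P1: load  L0  bus=[BusRd,Flush]  L0: P0=S P1=S  mem[L0]=75
12. P1: store L1 := 90  bus=[BusUpgr]  L1: P0=I P1=M  mem[L1]=54
13. P0: load  L0  bus=[-]  L0: P0=S P1=S  mem[L0]=75
14. P1: store L0 := 13  bus=[BusUpgr]  L0: P0=I P1=M  mem[L0]=75
15. P1: load  L1  bus=[-]  L1: P0=I P1=M  mem[L1]=54
16. P1: store L1 := 14  bus=[-]  L1: P0=I P1=M  mem[L1]=54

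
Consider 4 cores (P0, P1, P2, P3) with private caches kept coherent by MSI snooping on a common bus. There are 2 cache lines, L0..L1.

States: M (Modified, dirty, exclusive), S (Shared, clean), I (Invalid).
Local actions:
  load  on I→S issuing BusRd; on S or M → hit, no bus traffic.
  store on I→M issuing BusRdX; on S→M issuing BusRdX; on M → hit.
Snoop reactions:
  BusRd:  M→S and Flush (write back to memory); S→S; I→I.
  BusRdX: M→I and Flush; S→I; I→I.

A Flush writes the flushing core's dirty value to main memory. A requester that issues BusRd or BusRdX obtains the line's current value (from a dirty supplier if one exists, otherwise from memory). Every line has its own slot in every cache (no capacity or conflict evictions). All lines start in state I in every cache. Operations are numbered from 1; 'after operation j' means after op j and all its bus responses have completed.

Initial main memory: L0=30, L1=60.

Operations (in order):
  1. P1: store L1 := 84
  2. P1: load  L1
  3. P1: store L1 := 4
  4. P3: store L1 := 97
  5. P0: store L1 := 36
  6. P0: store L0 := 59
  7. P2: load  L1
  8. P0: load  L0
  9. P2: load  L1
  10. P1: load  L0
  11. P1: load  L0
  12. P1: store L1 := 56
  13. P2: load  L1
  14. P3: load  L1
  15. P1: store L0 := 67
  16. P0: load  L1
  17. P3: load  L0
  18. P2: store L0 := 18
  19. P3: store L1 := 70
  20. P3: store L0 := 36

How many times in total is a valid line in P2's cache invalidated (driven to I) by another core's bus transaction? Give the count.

invalidations = 3

step 1: P1: store L1 := 84  ⟶  IMII  (L1)  txn=BusRdX  M[L1]=60
step 2: P1: load  L1  ⟶  IMII  (L1)  txn=∅  M[L1]=60
step 3: P1: store L1 := 4  ⟶  IMII  (L1)  txn=∅  M[L1]=60
step 4: P3: store L1 := 97  ⟶  IIIM  (L1)  txn=BusRdX+Flush  M[L1]=4
step 5: P0: store L1 := 36  ⟶  MIII  (L1)  txn=BusRdX+Flush  M[L1]=97
step 6: P0: store L0 := 59  ⟶  MIII  (L0)  txn=BusRdX  M[L0]=30
step 7: P2: load  L1  ⟶  SISI  (L1)  txn=BusRd+Flush  M[L1]=36
step 8: P0: load  L0  ⟶  MIII  (L0)  txn=∅  M[L0]=30
step 9: P2: load  L1  ⟶  SISI  (L1)  txn=∅  M[L1]=36
step 10: P1: load  L0  ⟶  SSII  (L0)  txn=BusRd+Flush  M[L0]=59
step 11: P1: load  L0  ⟶  SSII  (L0)  txn=∅  M[L0]=59
step 12: P1: store L1 := 56  ⟶  IMII  (L1)  txn=BusRdX  M[L1]=36
step 13: P2: load  L1  ⟶  ISSI  (L1)  txn=BusRd+Flush  M[L1]=56
step 14: P3: load  L1  ⟶  ISSS  (L1)  txn=BusRd  M[L1]=56
step 15: P1: store L0 := 67  ⟶  IMII  (L0)  txn=BusRdX  M[L0]=59
step 16: P0: load  L1  ⟶  SSSS  (L1)  txn=BusRd  M[L1]=56
step 17: P3: load  L0  ⟶  ISIS  (L0)  txn=BusRd+Flush  M[L0]=67
step 18: P2: store L0 := 18  ⟶  IIMI  (L0)  txn=BusRdX  M[L0]=67
step 19: P3: store L1 := 70  ⟶  IIIM  (L1)  txn=BusRdX  M[L1]=56
step 20: P3: store L0 := 36  ⟶  IIIM  (L0)  txn=BusRdX+Flush  M[L0]=18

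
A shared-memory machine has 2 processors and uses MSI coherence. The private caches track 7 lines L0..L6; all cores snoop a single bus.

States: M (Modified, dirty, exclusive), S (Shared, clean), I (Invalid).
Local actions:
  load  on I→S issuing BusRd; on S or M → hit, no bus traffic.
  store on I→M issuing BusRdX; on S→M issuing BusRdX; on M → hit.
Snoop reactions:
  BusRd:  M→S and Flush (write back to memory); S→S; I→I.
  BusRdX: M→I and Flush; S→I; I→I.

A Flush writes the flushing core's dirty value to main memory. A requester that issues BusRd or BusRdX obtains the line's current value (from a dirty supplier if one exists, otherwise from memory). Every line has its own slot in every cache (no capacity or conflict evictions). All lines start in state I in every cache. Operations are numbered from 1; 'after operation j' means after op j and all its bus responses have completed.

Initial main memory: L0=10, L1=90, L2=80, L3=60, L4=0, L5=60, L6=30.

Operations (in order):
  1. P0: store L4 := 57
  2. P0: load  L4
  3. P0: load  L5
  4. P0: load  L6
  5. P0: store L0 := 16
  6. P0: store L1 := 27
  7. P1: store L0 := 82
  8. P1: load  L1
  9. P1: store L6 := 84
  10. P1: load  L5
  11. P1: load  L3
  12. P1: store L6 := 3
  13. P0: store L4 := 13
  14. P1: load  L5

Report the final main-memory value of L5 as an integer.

  op1 P0: store L4 := 57 → M/I on L4; bus BusRdX; mem=0
  op2 P0: load  L4 → M/I on L4; bus (none); mem=0
  op3 P0: load  L5 → S/I on L5; bus BusRd; mem=60
  op4 P0: load  L6 → S/I on L6; bus BusRd; mem=30
  op5 P0: store L0 := 16 → M/I on L0; bus BusRdX; mem=10
  op6 P0: store L1 := 27 → M/I on L1; bus BusRdX; mem=90
  op7 P1: store L0 := 82 → I/M on L0; bus BusRdX Flush; mem=16
  op8 P1: load  L1 → S/S on L1; bus BusRd Flush; mem=27
  op9 P1: store L6 := 84 → I/M on L6; bus BusRdX; mem=30
  op10 P1: load  L5 → S/S on L5; bus BusRd; mem=60
  op11 P1: load  L3 → I/S on L3; bus BusRd; mem=60
  op12 P1: store L6 := 3 → I/M on L6; bus (none); mem=30
  op13 P0: store L4 := 13 → M/I on L4; bus (none); mem=0
  op14 P1: load  L5 → S/S on L5; bus (none); mem=60

memory[L5] = 60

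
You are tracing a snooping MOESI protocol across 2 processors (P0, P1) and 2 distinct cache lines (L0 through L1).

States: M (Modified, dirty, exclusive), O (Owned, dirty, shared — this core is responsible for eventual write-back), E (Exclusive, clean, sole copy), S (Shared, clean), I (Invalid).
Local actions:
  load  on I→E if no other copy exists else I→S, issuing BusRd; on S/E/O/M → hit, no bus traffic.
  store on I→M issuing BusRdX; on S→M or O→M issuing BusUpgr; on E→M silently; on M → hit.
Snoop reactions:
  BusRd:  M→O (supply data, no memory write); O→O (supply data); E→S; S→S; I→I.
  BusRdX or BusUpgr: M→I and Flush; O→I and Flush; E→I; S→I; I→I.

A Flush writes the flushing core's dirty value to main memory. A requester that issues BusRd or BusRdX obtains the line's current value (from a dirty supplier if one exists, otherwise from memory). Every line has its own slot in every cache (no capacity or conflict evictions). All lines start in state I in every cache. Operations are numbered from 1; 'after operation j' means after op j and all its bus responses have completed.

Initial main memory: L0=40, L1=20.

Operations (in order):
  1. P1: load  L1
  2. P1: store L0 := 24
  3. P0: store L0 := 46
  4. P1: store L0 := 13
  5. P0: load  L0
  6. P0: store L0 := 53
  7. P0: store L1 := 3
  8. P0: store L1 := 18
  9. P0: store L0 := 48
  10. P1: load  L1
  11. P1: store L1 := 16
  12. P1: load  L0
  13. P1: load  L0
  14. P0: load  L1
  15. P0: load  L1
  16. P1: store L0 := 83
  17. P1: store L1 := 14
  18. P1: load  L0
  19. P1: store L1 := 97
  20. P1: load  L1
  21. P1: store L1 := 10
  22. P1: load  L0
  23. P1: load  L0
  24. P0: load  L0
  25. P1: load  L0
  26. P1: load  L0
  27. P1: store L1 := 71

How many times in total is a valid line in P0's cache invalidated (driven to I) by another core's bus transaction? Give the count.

invalidations = 4

  op1 P1: load  L1 → I/E on L1; bus BusRd; mem=20
  op2 P1: store L0 := 24 → I/M on L0; bus BusRdX; mem=40
  op3 P0: store L0 := 46 → M/I on L0; bus BusRdX Flush; mem=24
  op4 P1: store L0 := 13 → I/M on L0; bus BusRdX Flush; mem=46
  op5 P0: load  L0 → S/O on L0; bus BusRd; mem=46
  op6 P0: store L0 := 53 → M/I on L0; bus BusUpgr Flush; mem=13
  op7 P0: store L1 := 3 → M/I on L1; bus BusRdX; mem=20
  op8 P0: store L1 := 18 → M/I on L1; bus (none); mem=20
  op9 P0: store L0 := 48 → M/I on L0; bus (none); mem=13
  op10 P1: load  L1 → O/S on L1; bus BusRd; mem=20
  op11 P1: store L1 := 16 → I/M on L1; bus BusUpgr Flush; mem=18
  op12 P1: load  L0 → O/S on L0; bus BusRd; mem=13
  op13 P1: load  L0 → O/S on L0; bus (none); mem=13
  op14 P0: load  L1 → S/O on L1; bus BusRd; mem=18
  op15 P0: load  L1 → S/O on L1; bus (none); mem=18
  op16 P1: store L0 := 83 → I/M on L0; bus BusUpgr Flush; mem=48
  op17 P1: store L1 := 14 → I/M on L1; bus BusUpgr; mem=18
  op18 P1: load  L0 → I/M on L0; bus (none); mem=48
  op19 P1: store L1 := 97 → I/M on L1; bus (none); mem=18
  op20 P1: load  L1 → I/M on L1; bus (none); mem=18
  op21 P1: store L1 := 10 → I/M on L1; bus (none); mem=18
  op22 P1: load  L0 → I/M on L0; bus (none); mem=48
  op23 P1: load  L0 → I/M on L0; bus (none); mem=48
  op24 P0: load  L0 → S/O on L0; bus BusRd; mem=48
  op25 P1: load  L0 → S/O on L0; bus (none); mem=48
  op26 P1: load  L0 → S/O on L0; bus (none); mem=48
  op27 P1: store L1 := 71 → I/M on L1; bus (none); mem=18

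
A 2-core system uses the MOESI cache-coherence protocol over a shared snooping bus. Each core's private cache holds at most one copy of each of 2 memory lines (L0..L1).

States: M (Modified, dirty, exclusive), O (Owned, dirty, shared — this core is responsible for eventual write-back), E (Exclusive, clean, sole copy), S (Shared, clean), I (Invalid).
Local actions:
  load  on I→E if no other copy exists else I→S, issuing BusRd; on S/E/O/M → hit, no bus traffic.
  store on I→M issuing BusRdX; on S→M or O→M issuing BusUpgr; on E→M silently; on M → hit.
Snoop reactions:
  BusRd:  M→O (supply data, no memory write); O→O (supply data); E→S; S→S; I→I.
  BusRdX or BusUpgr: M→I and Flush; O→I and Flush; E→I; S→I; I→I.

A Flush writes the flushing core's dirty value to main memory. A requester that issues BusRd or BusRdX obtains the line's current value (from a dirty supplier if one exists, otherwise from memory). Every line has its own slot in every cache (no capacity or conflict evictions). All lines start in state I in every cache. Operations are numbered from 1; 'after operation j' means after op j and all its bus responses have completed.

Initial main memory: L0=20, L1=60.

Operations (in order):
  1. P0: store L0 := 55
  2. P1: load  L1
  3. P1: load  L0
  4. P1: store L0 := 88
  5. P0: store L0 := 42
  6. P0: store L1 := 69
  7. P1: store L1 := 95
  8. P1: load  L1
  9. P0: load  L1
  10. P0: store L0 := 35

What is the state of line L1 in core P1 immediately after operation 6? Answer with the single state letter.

state = I

1. P0: store L0 := 55  bus=[BusRdX]  L0: P0=M P1=I  mem[L0]=20
2. P1: load  L1  bus=[BusRd]  L1: P0=I P1=E  mem[L1]=60
3. P1: load  L0  bus=[BusRd]  L0: P0=O P1=S  mem[L0]=20
4. P1: store L0 := 88  bus=[BusUpgr,Flush]  L0: P0=I P1=M  mem[L0]=55
5. P0: store L0 := 42  bus=[BusRdX,Flush]  L0: P0=M P1=I  mem[L0]=88
6. P0: store L1 := 69  bus=[BusRdX]  L1: P0=M P1=I  mem[L1]=60
7. P1: store L1 := 95  bus=[BusRdX,Flush]  L1: P0=I P1=M  mem[L1]=69
8. P1: load  L1  bus=[-]  L1: P0=I P1=M  mem[L1]=69
9. P0: load  L1  bus=[BusRd]  L1: P0=S P1=O  mem[L1]=69
10. P0: store L0 := 35  bus=[-]  L0: P0=M P1=I  mem[L0]=88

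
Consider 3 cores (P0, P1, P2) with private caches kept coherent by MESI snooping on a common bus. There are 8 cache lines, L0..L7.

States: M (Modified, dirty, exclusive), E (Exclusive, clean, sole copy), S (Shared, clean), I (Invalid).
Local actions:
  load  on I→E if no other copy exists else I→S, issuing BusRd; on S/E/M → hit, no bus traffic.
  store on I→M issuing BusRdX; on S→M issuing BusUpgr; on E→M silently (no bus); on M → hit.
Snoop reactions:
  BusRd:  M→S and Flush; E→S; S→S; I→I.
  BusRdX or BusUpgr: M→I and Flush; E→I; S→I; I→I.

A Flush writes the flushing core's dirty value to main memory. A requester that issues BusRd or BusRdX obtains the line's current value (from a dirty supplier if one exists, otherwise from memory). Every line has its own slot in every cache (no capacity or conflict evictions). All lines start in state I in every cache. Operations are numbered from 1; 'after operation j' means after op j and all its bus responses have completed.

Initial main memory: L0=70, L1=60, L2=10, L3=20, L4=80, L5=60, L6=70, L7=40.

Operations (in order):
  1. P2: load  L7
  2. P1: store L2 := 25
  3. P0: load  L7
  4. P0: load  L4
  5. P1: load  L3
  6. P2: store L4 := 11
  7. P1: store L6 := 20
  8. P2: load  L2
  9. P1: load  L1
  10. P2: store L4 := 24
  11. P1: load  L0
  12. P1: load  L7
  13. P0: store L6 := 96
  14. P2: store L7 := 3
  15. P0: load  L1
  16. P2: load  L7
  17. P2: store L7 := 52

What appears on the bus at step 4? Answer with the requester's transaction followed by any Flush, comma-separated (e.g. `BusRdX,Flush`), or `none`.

  op1 P2: load  L7 → I/I/E on L7; bus BusRd; mem=40
  op2 P1: store L2 := 25 → I/M/I on L2; bus BusRdX; mem=10
  op3 P0: load  L7 → S/I/S on L7; bus BusRd; mem=40
  op4 P0: load  L4 → E/I/I on L4; bus BusRd; mem=80
  op5 P1: load  L3 → I/E/I on L3; bus BusRd; mem=20
  op6 P2: store L4 := 11 → I/I/M on L4; bus BusRdX; mem=80
  op7 P1: store L6 := 20 → I/M/I on L6; bus BusRdX; mem=70
  op8 P2: load  L2 → I/S/S on L2; bus BusRd Flush; mem=25
  op9 P1: load  L1 → I/E/I on L1; bus BusRd; mem=60
  op10 P2: store L4 := 24 → I/I/M on L4; bus (none); mem=80
  op11 P1: load  L0 → I/E/I on L0; bus BusRd; mem=70
  op12 P1: load  L7 → S/S/S on L7; bus BusRd; mem=40
  op13 P0: store L6 := 96 → M/I/I on L6; bus BusRdX Flush; mem=20
  op14 P2: store L7 := 3 → I/I/M on L7; bus BusUpgr; mem=40
  op15 P0: load  L1 → S/S/I on L1; bus BusRd; mem=60
  op16 P2: load  L7 → I/I/M on L7; bus (none); mem=40
  op17 P2: store L7 := 52 → I/I/M on L7; bus (none); mem=40

bus = BusRd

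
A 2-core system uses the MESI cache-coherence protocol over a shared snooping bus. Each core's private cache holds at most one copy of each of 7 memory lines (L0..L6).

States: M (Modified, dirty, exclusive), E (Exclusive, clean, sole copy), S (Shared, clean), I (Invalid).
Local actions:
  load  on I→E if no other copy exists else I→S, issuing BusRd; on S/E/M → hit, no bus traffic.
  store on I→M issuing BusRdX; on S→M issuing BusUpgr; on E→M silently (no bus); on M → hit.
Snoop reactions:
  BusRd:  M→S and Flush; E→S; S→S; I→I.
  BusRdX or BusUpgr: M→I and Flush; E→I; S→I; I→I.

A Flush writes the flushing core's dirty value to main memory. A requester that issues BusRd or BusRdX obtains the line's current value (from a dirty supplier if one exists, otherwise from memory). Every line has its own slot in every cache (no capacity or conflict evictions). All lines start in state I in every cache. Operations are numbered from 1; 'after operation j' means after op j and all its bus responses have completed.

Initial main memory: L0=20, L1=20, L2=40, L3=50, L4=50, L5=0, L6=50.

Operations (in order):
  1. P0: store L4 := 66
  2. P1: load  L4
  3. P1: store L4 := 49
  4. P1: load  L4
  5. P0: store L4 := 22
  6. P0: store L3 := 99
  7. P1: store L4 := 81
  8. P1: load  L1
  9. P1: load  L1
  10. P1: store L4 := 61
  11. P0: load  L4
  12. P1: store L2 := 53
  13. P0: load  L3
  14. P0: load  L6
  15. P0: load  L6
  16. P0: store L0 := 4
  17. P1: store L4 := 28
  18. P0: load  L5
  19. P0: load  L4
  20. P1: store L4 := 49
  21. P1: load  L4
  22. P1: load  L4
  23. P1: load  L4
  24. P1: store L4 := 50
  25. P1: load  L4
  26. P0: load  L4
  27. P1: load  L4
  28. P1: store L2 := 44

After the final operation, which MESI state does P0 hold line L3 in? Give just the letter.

state = M

[1] P0: store L4 := 66 | P0:M(66), P1:I | bus: BusRdX
[2] P1: load  L4 | P0:S(66), P1:S(66) | bus: BusRd,Flush
[3] P1: store L4 := 49 | P0:I, P1:M(49) | bus: BusUpgr
[4] P1: load  L4 | P0:I, P1:M(49) | bus: none
[5] P0: store L4 := 22 | P0:M(22), P1:I | bus: BusRdX,Flush
[6] P0: store L3 := 99 | P0:M(99), P1:I | bus: BusRdX
[7] P1: store L4 := 81 | P0:I, P1:M(81) | bus: BusRdX,Flush
[8] P1: load  L1 | P0:I, P1:E(20) | bus: BusRd
[9] P1: load  L1 | P0:I, P1:E(20) | bus: none
[10] P1: store L4 := 61 | P0:I, P1:M(61) | bus: none
[11] P0: load  L4 | P0:S(61), P1:S(61) | bus: BusRd,Flush
[12] P1: store L2 := 53 | P0:I, P1:M(53) | bus: BusRdX
[13] P0: load  L3 | P0:M(99), P1:I | bus: none
[14] P0: load  L6 | P0:E(50), P1:I | bus: BusRd
[15] P0: load  L6 | P0:E(50), P1:I | bus: none
[16] P0: store L0 := 4 | P0:M(4), P1:I | bus: BusRdX
[17] P1: store L4 := 28 | P0:I, P1:M(28) | bus: BusUpgr
[18] P0: load  L5 | P0:E(0), P1:I | bus: BusRd
[19] P0: load  L4 | P0:S(28), P1:S(28) | bus: BusRd,Flush
[20] P1: store L4 := 49 | P0:I, P1:M(49) | bus: BusUpgr
[21] P1: load  L4 | P0:I, P1:M(49) | bus: none
[22] P1: load  L4 | P0:I, P1:M(49) | bus: none
[23] P1: load  L4 | P0:I, P1:M(49) | bus: none
[24] P1: store L4 := 50 | P0:I, P1:M(50) | bus: none
[25] P1: load  L4 | P0:I, P1:M(50) | bus: none
[26] P0: load  L4 | P0:S(50), P1:S(50) | bus: BusRd,Flush
[27] P1: load  L4 | P0:S(50), P1:S(50) | bus: none
[28] P1: store L2 := 44 | P0:I, P1:M(44) | bus: none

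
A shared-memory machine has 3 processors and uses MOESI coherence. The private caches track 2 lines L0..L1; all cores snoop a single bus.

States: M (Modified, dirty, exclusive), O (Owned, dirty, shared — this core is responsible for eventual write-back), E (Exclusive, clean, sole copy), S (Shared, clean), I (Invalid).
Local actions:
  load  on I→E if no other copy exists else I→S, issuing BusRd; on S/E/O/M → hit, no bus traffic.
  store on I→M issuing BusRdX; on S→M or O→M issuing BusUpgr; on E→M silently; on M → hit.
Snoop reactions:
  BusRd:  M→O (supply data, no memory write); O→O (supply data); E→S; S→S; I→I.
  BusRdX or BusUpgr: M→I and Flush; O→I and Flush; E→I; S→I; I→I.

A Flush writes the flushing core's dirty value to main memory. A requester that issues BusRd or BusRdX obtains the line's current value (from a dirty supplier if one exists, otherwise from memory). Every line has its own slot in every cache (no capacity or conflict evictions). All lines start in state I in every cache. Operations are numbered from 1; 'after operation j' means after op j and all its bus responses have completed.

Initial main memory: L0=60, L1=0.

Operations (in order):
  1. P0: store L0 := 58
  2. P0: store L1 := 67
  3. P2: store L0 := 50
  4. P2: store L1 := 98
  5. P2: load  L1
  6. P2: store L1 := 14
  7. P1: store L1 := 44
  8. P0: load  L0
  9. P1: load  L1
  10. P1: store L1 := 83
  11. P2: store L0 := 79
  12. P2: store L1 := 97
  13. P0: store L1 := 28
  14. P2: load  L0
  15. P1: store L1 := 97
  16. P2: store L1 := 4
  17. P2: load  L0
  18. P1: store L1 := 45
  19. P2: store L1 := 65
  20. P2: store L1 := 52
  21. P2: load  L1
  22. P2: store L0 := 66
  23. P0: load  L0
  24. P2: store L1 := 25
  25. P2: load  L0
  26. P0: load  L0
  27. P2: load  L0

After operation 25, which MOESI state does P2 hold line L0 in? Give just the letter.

state = O

  op1 P0: store L0 := 58 → M/I/I on L0; bus BusRdX; mem=60
  op2 P0: store L1 := 67 → M/I/I on L1; bus BusRdX; mem=0
  op3 P2: store L0 := 50 → I/I/M on L0; bus BusRdX Flush; mem=58
  op4 P2: store L1 := 98 → I/I/M on L1; bus BusRdX Flush; mem=67
  op5 P2: load  L1 → I/I/M on L1; bus (none); mem=67
  op6 P2: store L1 := 14 → I/I/M on L1; bus (none); mem=67
  op7 P1: store L1 := 44 → I/M/I on L1; bus BusRdX Flush; mem=14
  op8 P0: load  L0 → S/I/O on L0; bus BusRd; mem=58
  op9 P1: load  L1 → I/M/I on L1; bus (none); mem=14
  op10 P1: store L1 := 83 → I/M/I on L1; bus (none); mem=14
  op11 P2: store L0 := 79 → I/I/M on L0; bus BusUpgr; mem=58
  op12 P2: store L1 := 97 → I/I/M on L1; bus BusRdX Flush; mem=83
  op13 P0: store L1 := 28 → M/I/I on L1; bus BusRdX Flush; mem=97
  op14 P2: load  L0 → I/I/M on L0; bus (none); mem=58
  op15 P1: store L1 := 97 → I/M/I on L1; bus BusRdX Flush; mem=28
  op16 P2: store L1 := 4 → I/I/M on L1; bus BusRdX Flush; mem=97
  op17 P2: load  L0 → I/I/M on L0; bus (none); mem=58
  op18 P1: store L1 := 45 → I/M/I on L1; bus BusRdX Flush; mem=4
  op19 P2: store L1 := 65 → I/I/M on L1; bus BusRdX Flush; mem=45
  op20 P2: store L1 := 52 → I/I/M on L1; bus (none); mem=45
  op21 P2: load  L1 → I/I/M on L1; bus (none); mem=45
  op22 P2: store L0 := 66 → I/I/M on L0; bus (none); mem=58
  op23 P0: load  L0 → S/I/O on L0; bus BusRd; mem=58
  op24 P2: store L1 := 25 → I/I/M on L1; bus (none); mem=45
  op25 P2: load  L0 → S/I/O on L0; bus (none); mem=58
  op26 P0: load  L0 → S/I/O on L0; bus (none); mem=58
  op27 P2: load  L0 → S/I/O on L0; bus (none); mem=58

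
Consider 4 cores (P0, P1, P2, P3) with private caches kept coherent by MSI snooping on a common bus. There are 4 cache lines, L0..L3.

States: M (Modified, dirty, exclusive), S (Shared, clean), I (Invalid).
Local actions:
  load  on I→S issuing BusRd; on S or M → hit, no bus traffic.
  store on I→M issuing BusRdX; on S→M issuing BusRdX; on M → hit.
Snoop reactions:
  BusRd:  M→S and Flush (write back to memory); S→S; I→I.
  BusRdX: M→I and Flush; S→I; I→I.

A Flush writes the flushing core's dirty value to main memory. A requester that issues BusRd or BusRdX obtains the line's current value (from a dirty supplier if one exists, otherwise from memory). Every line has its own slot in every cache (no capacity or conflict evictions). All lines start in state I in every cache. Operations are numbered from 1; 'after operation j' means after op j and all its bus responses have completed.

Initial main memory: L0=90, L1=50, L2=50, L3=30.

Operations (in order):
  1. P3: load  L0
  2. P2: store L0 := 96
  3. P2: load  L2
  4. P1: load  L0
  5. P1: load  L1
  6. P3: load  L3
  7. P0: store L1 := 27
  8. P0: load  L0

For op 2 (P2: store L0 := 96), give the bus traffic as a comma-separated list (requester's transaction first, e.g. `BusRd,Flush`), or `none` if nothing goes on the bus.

[1] P3: load  L0 | P0:I, P1:I, P2:I, P3:S(90) | bus: BusRd
[2] P2: store L0 := 96 | P0:I, P1:I, P2:M(96), P3:I | bus: BusRdX
[3] P2: load  L2 | P0:I, P1:I, P2:S(50), P3:I | bus: BusRd
[4] P1: load  L0 | P0:I, P1:S(96), P2:S(96), P3:I | bus: BusRd,Flush
[5] P1: load  L1 | P0:I, P1:S(50), P2:I, P3:I | bus: BusRd
[6] P3: load  L3 | P0:I, P1:I, P2:I, P3:S(30) | bus: BusRd
[7] P0: store L1 := 27 | P0:M(27), P1:I, P2:I, P3:I | bus: BusRdX
[8] P0: load  L0 | P0:S(96), P1:S(96), P2:S(96), P3:I | bus: BusRd

bus = BusRdX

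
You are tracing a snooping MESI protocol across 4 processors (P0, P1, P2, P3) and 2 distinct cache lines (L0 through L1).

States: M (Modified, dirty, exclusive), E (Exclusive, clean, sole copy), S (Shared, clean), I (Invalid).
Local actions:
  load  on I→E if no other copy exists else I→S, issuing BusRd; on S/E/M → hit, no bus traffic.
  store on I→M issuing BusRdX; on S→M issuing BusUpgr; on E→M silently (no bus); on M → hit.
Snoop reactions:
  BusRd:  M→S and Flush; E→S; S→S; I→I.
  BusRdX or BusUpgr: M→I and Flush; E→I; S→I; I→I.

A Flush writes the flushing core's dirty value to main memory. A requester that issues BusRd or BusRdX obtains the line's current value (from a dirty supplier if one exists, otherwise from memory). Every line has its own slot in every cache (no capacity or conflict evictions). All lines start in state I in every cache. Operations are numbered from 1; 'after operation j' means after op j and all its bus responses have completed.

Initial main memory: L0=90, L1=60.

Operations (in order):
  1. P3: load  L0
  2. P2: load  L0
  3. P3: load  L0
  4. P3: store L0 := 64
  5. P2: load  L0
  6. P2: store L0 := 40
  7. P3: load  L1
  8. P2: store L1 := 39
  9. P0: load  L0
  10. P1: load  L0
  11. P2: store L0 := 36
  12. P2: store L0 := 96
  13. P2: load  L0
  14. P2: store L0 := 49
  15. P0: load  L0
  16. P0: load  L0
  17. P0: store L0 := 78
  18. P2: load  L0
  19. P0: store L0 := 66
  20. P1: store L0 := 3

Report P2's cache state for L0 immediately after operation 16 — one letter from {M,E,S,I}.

state = S

  op1 P3: load  L0 → I/I/I/E on L0; bus BusRd; mem=90
  op2 P2: load  L0 → I/I/S/S on L0; bus BusRd; mem=90
  op3 P3: load  L0 → I/I/S/S on L0; bus (none); mem=90
  op4 P3: store L0 := 64 → I/I/I/M on L0; bus BusUpgr; mem=90
  op5 P2: load  L0 → I/I/S/S on L0; bus BusRd Flush; mem=64
  op6 P2: store L0 := 40 → I/I/M/I on L0; bus BusUpgr; mem=64
  op7 P3: load  L1 → I/I/I/E on L1; bus BusRd; mem=60
  op8 P2: store L1 := 39 → I/I/M/I on L1; bus BusRdX; mem=60
  op9 P0: load  L0 → S/I/S/I on L0; bus BusRd Flush; mem=40
  op10 P1: load  L0 → S/S/S/I on L0; bus BusRd; mem=40
  op11 P2: store L0 := 36 → I/I/M/I on L0; bus BusUpgr; mem=40
  op12 P2: store L0 := 96 → I/I/M/I on L0; bus (none); mem=40
  op13 P2: load  L0 → I/I/M/I on L0; bus (none); mem=40
  op14 P2: store L0 := 49 → I/I/M/I on L0; bus (none); mem=40
  op15 P0: load  L0 → S/I/S/I on L0; bus BusRd Flush; mem=49
  op16 P0: load  L0 → S/I/S/I on L0; bus (none); mem=49
  op17 P0: store L0 := 78 → M/I/I/I on L0; bus BusUpgr; mem=49
  op18 P2: load  L0 → S/I/S/I on L0; bus BusRd Flush; mem=78
  op19 P0: store L0 := 66 → M/I/I/I on L0; bus BusUpgr; mem=78
  op20 P1: store L0 := 3 → I/M/I/I on L0; bus BusRdX Flush; mem=66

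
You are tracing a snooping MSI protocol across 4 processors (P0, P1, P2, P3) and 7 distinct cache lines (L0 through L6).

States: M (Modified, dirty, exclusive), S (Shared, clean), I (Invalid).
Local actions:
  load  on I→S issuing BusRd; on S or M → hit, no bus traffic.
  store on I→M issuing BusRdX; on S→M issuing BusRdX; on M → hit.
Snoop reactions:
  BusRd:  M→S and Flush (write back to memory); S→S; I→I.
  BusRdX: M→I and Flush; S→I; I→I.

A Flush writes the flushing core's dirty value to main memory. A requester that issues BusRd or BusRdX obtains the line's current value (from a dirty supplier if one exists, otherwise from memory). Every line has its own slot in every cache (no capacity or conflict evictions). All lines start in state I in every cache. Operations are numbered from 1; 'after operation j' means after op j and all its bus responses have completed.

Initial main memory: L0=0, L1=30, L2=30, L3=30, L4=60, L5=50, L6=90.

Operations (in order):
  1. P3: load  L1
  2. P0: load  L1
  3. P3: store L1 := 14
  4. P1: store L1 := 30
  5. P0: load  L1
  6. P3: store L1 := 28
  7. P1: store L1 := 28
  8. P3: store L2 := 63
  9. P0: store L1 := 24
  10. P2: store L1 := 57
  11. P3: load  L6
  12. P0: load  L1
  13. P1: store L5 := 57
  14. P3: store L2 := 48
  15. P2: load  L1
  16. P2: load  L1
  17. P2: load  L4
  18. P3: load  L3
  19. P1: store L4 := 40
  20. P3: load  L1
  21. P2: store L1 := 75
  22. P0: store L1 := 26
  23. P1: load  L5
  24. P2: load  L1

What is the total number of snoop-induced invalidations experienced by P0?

1. P3: load  L1  bus=[BusRd]  L1: P0=I P1=I P2=I P3=S  mem[L1]=30
2. P0: load  L1  bus=[BusRd]  L1: P0=S P1=I P2=I P3=S  mem[L1]=30
3. P3: store L1 := 14  bus=[BusRdX]  L1: P0=I P1=I P2=I P3=M  mem[L1]=30
4. P1: store L1 := 30  bus=[BusRdX,Flush]  L1: P0=I P1=M P2=I P3=I  mem[L1]=14
5. P0: load  L1  bus=[BusRd,Flush]  L1: P0=S P1=S P2=I P3=I  mem[L1]=30
6. P3: store L1 := 28  bus=[BusRdX]  L1: P0=I P1=I P2=I P3=M  mem[L1]=30
7. P1: store L1 := 28  bus=[BusRdX,Flush]  L1: P0=I P1=M P2=I P3=I  mem[L1]=28
8. P3: store L2 := 63  bus=[BusRdX]  L2: P0=I P1=I P2=I P3=M  mem[L2]=30
9. P0: store L1 := 24  bus=[BusRdX,Flush]  L1: P0=M P1=I P2=I P3=I  mem[L1]=28
10. P2: store L1 := 57  bus=[BusRdX,Flush]  L1: P0=I P1=I P2=M P3=I  mem[L1]=24
11. P3: load  L6  bus=[BusRd]  L6: P0=I P1=I P2=I P3=S  mem[L6]=90
12. P0: load  L1  bus=[BusRd,Flush]  L1: P0=S P1=I P2=S P3=I  mem[L1]=57
13. P1: store L5 := 57  bus=[BusRdX]  L5: P0=I P1=M P2=I P3=I  mem[L5]=50
14. P3: store L2 := 48  bus=[-]  L2: P0=I P1=I P2=I P3=M  mem[L2]=30
15. P2: load  L1  bus=[-]  L1: P0=S P1=I P2=S P3=I  mem[L1]=57
16. P2: load  L1  bus=[-]  L1: P0=S P1=I P2=S P3=I  mem[L1]=57
17. P2: load  L4  bus=[BusRd]  L4: P0=I P1=I P2=S P3=I  mem[L4]=60
18. P3: load  L3  bus=[BusRd]  L3: P0=I P1=I P2=I P3=S  mem[L3]=30
19. P1: store L4 := 40  bus=[BusRdX]  L4: P0=I P1=M P2=I P3=I  mem[L4]=60
20. P3: load  L1  bus=[BusRd]  L1: P0=S P1=I P2=S P3=S  mem[L1]=57
21. P2: store L1 := 75  bus=[BusRdX]  L1: P0=I P1=I P2=M P3=I  mem[L1]=57
22. P0: store L1 := 26  bus=[BusRdX,Flush]  L1: P0=M P1=I P2=I P3=I  mem[L1]=75
23. P1: load  L5  bus=[-]  L5: P0=I P1=M P2=I P3=I  mem[L5]=50
24. P2: load  L1  bus=[BusRd,Flush]  L1: P0=S P1=I P2=S P3=I  mem[L1]=26

invalidations = 4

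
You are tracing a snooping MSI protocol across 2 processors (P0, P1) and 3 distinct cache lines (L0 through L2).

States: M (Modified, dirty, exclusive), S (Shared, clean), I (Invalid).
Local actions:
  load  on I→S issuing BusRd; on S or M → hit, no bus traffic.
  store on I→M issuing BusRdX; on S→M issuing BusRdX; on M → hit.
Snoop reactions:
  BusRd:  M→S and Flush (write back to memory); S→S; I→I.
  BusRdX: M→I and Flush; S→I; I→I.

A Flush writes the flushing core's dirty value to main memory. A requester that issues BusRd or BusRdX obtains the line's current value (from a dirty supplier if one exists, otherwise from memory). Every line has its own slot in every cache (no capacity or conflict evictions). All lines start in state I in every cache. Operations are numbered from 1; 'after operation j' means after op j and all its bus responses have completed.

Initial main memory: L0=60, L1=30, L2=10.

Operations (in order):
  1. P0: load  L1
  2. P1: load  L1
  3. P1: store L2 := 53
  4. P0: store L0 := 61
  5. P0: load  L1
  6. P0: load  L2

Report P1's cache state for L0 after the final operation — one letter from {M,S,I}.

state = I

1. P0: load  L1  bus=[BusRd]  L1: P0=S P1=I  mem[L1]=30
2. P1: load  L1  bus=[BusRd]  L1: P0=S P1=S  mem[L1]=30
3. P1: store L2 := 53  bus=[BusRdX]  L2: P0=I P1=M  mem[L2]=10
4. P0: store L0 := 61  bus=[BusRdX]  L0: P0=M P1=I  mem[L0]=60
5. P0: load  L1  bus=[-]  L1: P0=S P1=S  mem[L1]=30
6. P0: load  L2  bus=[BusRd,Flush]  L2: P0=S P1=S  mem[L2]=53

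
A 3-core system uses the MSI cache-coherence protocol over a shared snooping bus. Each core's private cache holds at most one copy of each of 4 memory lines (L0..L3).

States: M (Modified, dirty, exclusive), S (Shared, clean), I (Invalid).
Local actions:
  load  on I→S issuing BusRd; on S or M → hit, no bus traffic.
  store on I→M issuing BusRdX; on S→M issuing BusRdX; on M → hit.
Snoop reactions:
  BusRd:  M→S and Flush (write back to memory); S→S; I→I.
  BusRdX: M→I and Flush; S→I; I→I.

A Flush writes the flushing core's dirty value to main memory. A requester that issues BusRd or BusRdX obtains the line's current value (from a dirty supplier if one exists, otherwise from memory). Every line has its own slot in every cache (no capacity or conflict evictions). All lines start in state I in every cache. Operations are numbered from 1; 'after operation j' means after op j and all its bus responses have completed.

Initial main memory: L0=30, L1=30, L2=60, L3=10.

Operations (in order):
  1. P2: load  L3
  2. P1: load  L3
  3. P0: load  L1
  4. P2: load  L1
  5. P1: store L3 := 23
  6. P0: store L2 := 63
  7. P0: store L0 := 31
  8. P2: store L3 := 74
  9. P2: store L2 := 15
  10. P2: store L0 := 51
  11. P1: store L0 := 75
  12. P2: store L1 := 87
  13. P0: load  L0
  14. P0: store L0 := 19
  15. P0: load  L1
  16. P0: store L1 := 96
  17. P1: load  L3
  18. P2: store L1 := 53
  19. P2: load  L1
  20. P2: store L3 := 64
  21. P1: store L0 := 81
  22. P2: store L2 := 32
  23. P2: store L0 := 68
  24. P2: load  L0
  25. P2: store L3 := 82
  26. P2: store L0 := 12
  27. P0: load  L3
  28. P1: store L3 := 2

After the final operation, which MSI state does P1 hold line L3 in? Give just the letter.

step 1: P2: load  L3  ⟶  IIS  (L3)  txn=BusRd  M[L3]=10
step 2: P1: load  L3  ⟶  ISS  (L3)  txn=BusRd  M[L3]=10
step 3: P0: load  L1  ⟶  SII  (L1)  txn=BusRd  M[L1]=30
step 4: P2: load  L1  ⟶  SIS  (L1)  txn=BusRd  M[L1]=30
step 5: P1: store L3 := 23  ⟶  IMI  (L3)  txn=BusRdX  M[L3]=10
step 6: P0: store L2 := 63  ⟶  MII  (L2)  txn=BusRdX  M[L2]=60
step 7: P0: store L0 := 31  ⟶  MII  (L0)  txn=BusRdX  M[L0]=30
step 8: P2: store L3 := 74  ⟶  IIM  (L3)  txn=BusRdX+Flush  M[L3]=23
step 9: P2: store L2 := 15  ⟶  IIM  (L2)  txn=BusRdX+Flush  M[L2]=63
step 10: P2: store L0 := 51  ⟶  IIM  (L0)  txn=BusRdX+Flush  M[L0]=31
step 11: P1: store L0 := 75  ⟶  IMI  (L0)  txn=BusRdX+Flush  M[L0]=51
step 12: P2: store L1 := 87  ⟶  IIM  (L1)  txn=BusRdX  M[L1]=30
step 13: P0: load  L0  ⟶  SSI  (L0)  txn=BusRd+Flush  M[L0]=75
step 14: P0: store L0 := 19  ⟶  MII  (L0)  txn=BusRdX  M[L0]=75
step 15: P0: load  L1  ⟶  SIS  (L1)  txn=BusRd+Flush  M[L1]=87
step 16: P0: store L1 := 96  ⟶  MII  (L1)  txn=BusRdX  M[L1]=87
step 17: P1: load  L3  ⟶  ISS  (L3)  txn=BusRd+Flush  M[L3]=74
step 18: P2: store L1 := 53  ⟶  IIM  (L1)  txn=BusRdX+Flush  M[L1]=96
step 19: P2: load  L1  ⟶  IIM  (L1)  txn=∅  M[L1]=96
step 20: P2: store L3 := 64  ⟶  IIM  (L3)  txn=BusRdX  M[L3]=74
step 21: P1: store L0 := 81  ⟶  IMI  (L0)  txn=BusRdX+Flush  M[L0]=19
step 22: P2: store L2 := 32  ⟶  IIM  (L2)  txn=∅  M[L2]=63
step 23: P2: store L0 := 68  ⟶  IIM  (L0)  txn=BusRdX+Flush  M[L0]=81
step 24: P2: load  L0  ⟶  IIM  (L0)  txn=∅  M[L0]=81
step 25: P2: store L3 := 82  ⟶  IIM  (L3)  txn=∅  M[L3]=74
step 26: P2: store L0 := 12  ⟶  IIM  (L0)  txn=∅  M[L0]=81
step 27: P0: load  L3  ⟶  SIS  (L3)  txn=BusRd+Flush  M[L3]=82
step 28: P1: store L3 := 2  ⟶  IMI  (L3)  txn=BusRdX  M[L3]=82

state = M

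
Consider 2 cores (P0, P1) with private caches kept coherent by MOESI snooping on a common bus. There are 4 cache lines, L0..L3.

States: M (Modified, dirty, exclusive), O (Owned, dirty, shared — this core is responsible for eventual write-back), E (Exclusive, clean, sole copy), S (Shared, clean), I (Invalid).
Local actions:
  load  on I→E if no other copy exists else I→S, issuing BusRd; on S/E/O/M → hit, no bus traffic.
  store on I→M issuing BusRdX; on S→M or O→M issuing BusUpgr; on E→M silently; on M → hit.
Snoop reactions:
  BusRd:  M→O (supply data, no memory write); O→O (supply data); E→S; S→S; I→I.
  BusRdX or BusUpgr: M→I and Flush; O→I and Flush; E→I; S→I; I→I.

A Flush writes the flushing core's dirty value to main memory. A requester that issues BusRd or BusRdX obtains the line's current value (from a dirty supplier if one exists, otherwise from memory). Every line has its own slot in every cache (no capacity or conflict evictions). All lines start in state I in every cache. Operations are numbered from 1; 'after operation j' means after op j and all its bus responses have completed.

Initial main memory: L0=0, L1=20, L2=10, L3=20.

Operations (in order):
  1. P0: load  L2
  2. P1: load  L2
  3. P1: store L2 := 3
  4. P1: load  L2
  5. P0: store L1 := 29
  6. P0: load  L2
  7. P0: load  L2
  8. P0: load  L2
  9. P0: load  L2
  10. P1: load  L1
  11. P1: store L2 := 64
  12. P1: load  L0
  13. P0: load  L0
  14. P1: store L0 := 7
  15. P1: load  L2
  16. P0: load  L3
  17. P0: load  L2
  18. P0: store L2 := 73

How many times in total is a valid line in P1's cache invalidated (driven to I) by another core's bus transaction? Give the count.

invalidations = 1

[1] P0: load  L2 | P0:E(10), P1:I | bus: BusRd
[2] P1: load  L2 | P0:S(10), P1:S(10) | bus: BusRd
[3] P1: store L2 := 3 | P0:I, P1:M(3) | bus: BusUpgr
[4] P1: load  L2 | P0:I, P1:M(3) | bus: none
[5] P0: store L1 := 29 | P0:M(29), P1:I | bus: BusRdX
[6] P0: load  L2 | P0:S(3), P1:O(3) | bus: BusRd
[7] P0: load  L2 | P0:S(3), P1:O(3) | bus: none
[8] P0: load  L2 | P0:S(3), P1:O(3) | bus: none
[9] P0: load  L2 | P0:S(3), P1:O(3) | bus: none
[10] P1: load  L1 | P0:O(29), P1:S(29) | bus: BusRd
[11] P1: store L2 := 64 | P0:I, P1:M(64) | bus: BusUpgr
[12] P1: load  L0 | P0:I, P1:E(0) | bus: BusRd
[13] P0: load  L0 | P0:S(0), P1:S(0) | bus: BusRd
[14] P1: store L0 := 7 | P0:I, P1:M(7) | bus: BusUpgr
[15] P1: load  L2 | P0:I, P1:M(64) | bus: none
[16] P0: load  L3 | P0:E(20), P1:I | bus: BusRd
[17] P0: load  L2 | P0:S(64), P1:O(64) | bus: BusRd
[18] P0: store L2 := 73 | P0:M(73), P1:I | bus: BusUpgr,Flush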